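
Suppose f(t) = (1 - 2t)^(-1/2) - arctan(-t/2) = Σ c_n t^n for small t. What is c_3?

Combine the two series term by term.
f(0) = 1
f′(0) = 3/2
f′′(0) = 3
f′′′(0) = 59/4
So c_3 = f′′′(0)/3! = 59/24.

59/24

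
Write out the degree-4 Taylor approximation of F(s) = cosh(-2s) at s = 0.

2*s^4/3 + 2*s^2 + 1

F(0) = 1
F′(0) = 0
F′′(0) = 4
F′′′(0) = 0
F^(4)(0) = 16
Then c_k = F^(k)(0)/k! gives each Taylor coefficient.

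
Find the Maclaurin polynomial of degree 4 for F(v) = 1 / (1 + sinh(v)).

Expand as Σ (-1)^k u^k with u equal to the inner function's series.
F(0) = 1
F′(0) = -1
F′′(0) = 2
F′′′(0) = -7
F^(4)(0) = 32

4*v^4/3 - 7*v^3/6 + v^2 - v + 1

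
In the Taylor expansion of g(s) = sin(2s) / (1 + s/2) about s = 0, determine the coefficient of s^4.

5/12

Multiply the two series term by term and collect like powers.
[s^0] = 0;  [s^1] = 2;  [s^2] = -1;  [s^3] = -5/6;  [s^4] = 5/12.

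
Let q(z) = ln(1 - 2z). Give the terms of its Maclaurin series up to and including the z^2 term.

-2*z^2 - 2*z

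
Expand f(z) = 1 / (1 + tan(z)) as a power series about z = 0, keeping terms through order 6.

Use the geometric series for the reciprocal, then substitute.
f(0) = 1
f′(0) = -1
f′′(0) = 2
f′′′(0) = -8
f^(4)(0) = 40
f^(5)(0) = -256
f^(6)(0) = 1952

122*z^6/45 - 32*z^5/15 + 5*z^4/3 - 4*z^3/3 + z^2 - z + 1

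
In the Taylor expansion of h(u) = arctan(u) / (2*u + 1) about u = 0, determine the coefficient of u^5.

223/15

Expand 1/(denominator) as a geometric series and multiply by the numerator's series.
h(0) = 0
h′(0) = 1
h′′(0) = -4
h′′′(0) = 22
h^(4)(0) = -176
h^(5)(0) = 1784
So c_5 = h^(5)(0)/5! = 223/15.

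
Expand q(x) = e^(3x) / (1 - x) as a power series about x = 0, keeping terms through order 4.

131*x^4/8 + 13*x^3 + 17*x^2/2 + 4*x + 1

Take the Cauchy product of the two expansions.
q(0) = 1
q′(0) = 4
q′′(0) = 17
q′′′(0) = 78
q^(4)(0) = 393
Dividing each by k! gives the coefficients c_0, ..., c_4.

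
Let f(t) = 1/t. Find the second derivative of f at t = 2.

1/4

From the series, [(t - 2)^2] f = 1/8; multiply by 2! = 2 to get 1/4.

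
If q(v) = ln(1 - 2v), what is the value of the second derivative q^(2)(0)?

-4

From the series, [v^2] q = -2; multiply by 2! = 2 to get -4.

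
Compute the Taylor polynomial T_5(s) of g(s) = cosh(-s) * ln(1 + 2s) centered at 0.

Take the Cauchy product of the two expansions.
[s^0] = 0;  [s^1] = 2;  [s^2] = -2;  [s^3] = 11/3;  [s^4] = -5;  [s^5] = 469/60.

469*s^5/60 - 5*s^4 + 11*s^3/3 - 2*s^2 + 2*s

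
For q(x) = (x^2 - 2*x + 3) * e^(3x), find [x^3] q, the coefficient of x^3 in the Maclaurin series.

Distribute the polynomial across the series and collect like powers.
q(0) = 3
q′(0) = 7
q′′(0) = 17
q′′′(0) = 45

15/2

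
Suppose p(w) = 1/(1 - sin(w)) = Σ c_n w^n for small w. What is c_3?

Substitute the inner expansion into the outer series and collect powers.
So c_3 = p′′′(0)/3! = 5/6.

5/6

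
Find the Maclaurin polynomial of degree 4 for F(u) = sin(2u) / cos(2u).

Write the quotient as an unknown series and match coefficients against numerator = denominator · series.
[u^0] = 0;  [u^1] = 2;  [u^2] = 0;  [u^3] = 8/3;  [u^4] = 0.

8*u^3/3 + 2*u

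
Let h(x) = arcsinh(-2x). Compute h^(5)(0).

From the series, [x^5] h = -12/5; multiply by 5! = 120 to get -288.

-288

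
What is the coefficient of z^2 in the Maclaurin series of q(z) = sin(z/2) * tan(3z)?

Multiply the two series term by term and collect like powers.
q(0) = 0
q′(0) = 0
q′′(0) = 3
The Taylor polynomial is Σ q^(k)(0)/k! · z^k.

3/2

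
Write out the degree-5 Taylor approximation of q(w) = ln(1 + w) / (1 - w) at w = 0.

47*w^5/60 + 7*w^4/12 + 5*w^3/6 + w^2/2 + w

Expand each factor separately, then convolve coefficients.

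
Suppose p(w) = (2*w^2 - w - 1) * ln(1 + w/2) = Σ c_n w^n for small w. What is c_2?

-3/8

Distribute the polynomial across the series and collect like powers.
p(0) = 0
p′(0) = -1/2
p′′(0) = -3/4
Dividing each by k! gives the coefficients c_0, ..., c_2.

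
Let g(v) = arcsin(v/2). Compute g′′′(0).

1/8

From the series, [v^3] g = 1/48; multiply by 3! = 6 to get 1/8.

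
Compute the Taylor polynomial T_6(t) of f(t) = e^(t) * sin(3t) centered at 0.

13*t^6/10 - t^5/10 - 4*t^4 - 3*t^3 + 3*t^2 + 3*t

Expand each factor separately, then convolve coefficients.
[t^0] = 0;  [t^1] = 3;  [t^2] = 3;  [t^3] = -3;  [t^4] = -4;  [t^5] = -1/10;  [t^6] = 13/10.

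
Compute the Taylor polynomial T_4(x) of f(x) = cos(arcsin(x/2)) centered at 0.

Let u equal the inner series; expand the outer function in u and truncate.
f(0) = 1
f′(0) = 0
f′′(0) = -1/4
f′′′(0) = 0
f^(4)(0) = -3/16

-x^4/128 - x^2/8 + 1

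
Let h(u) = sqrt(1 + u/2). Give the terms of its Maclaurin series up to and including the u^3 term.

u^3/128 - u^2/32 + u/4 + 1

h(0) = 1
h′(0) = 1/4
h′′(0) = -1/16
h′′′(0) = 3/64
The Taylor polynomial is Σ h^(k)(0)/k! · u^k.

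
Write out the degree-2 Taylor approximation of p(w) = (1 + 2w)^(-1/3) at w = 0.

Apply the Taylor formula c_k = f^(k)(a)/k!.

8*w^2/9 - 2*w/3 + 1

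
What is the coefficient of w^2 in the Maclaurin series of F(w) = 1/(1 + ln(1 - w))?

Compose series: expand the inner function first, then feed it into the outer expansion.
F(0) = 1
F′(0) = 1
F′′(0) = 3
Dividing each by k! gives the coefficients c_0, ..., c_2.

3/2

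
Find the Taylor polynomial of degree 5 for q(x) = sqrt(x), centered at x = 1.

q(1) = 1
q′(1) = 1/2
q′′(1) = -1/4
q′′′(1) = 3/8
q^(4)(1) = -15/16
q^(5)(1) = 105/32

7*(x - 1)^5/256 - 5*(x - 1)^4/128 + (x - 1)^3/16 - (x - 1)^2/8 + (x - 1)/2 + 1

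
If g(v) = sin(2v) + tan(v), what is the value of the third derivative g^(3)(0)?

Add the two expansions coefficient-wise.
From the series, [v^3] g = -1; multiply by 3! = 6 to get -6.

-6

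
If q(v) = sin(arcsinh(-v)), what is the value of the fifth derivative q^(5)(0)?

-20

Compose series: expand the inner function first, then feed it into the outer expansion.
The coefficient of v^5 in the expansion is -1/6, so q^(5)(0) = 5! * (-1/6) = -20.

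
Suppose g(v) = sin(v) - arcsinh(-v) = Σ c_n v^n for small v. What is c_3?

-1/3

Combine the two series term by term.
g(0) = 0
g′(0) = 2
g′′(0) = 0
g′′′(0) = -2
So c_3 = g′′′(0)/3! = -1/3.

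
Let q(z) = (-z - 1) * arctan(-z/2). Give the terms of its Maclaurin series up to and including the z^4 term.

-z^4/24 - z^3/24 + z^2/2 + z/2

Shift and add copies of the series according to the polynomial's terms.
[z^0] = 0;  [z^1] = 1/2;  [z^2] = 1/2;  [z^3] = -1/24;  [z^4] = -1/24.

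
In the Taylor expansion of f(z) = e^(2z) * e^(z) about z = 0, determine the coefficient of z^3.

Expand each factor separately, then convolve coefficients.
f(0) = 1
f′(0) = 3
f′′(0) = 9
f′′′(0) = 27
Dividing each by k! gives the coefficients c_0, ..., c_3.

9/2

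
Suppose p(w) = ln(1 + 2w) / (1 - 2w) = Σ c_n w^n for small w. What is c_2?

2

Take the Cauchy product of the two expansions.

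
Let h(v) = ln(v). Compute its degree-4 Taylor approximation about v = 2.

h(2) = ln(2)
h′(2) = 1/2
h′′(2) = -1/4
h′′′(2) = 1/4
h^(4)(2) = -3/8

-(v - 2)^4/64 + (v - 2)^3/24 - (v - 2)^2/8 + (v - 2)/2 + ln(2)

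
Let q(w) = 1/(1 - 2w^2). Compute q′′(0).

The coefficient of w^2 in the expansion is 2, so q′′(0) = 2! * (2) = 4.

4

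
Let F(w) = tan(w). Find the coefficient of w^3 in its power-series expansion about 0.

1/3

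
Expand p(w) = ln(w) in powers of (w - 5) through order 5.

(w - 5)^5/15625 - (w - 5)^4/2500 + (w - 5)^3/375 - (w - 5)^2/50 + (w - 5)/5 + ln(5)

p(5) = ln(5)
p′(5) = 1/5
p′′(5) = -1/25
p′′′(5) = 2/125
p^(4)(5) = -6/625
p^(5)(5) = 24/3125
Dividing each by k! gives the coefficients c_0, ..., c_5.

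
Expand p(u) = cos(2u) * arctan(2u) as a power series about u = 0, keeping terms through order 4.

-20*u^3/3 + 2*u

Multiply the two series term by term and collect like powers.
p(0) = 0
p′(0) = 2
p′′(0) = 0
p′′′(0) = -40
p^(4)(0) = 0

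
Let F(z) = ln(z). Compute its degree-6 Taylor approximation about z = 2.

-(z - 2)^6/384 + (z - 2)^5/160 - (z - 2)^4/64 + (z - 2)^3/24 - (z - 2)^2/8 + (z - 2)/2 + ln(2)

[(z - 2)^0] = ln(2);  [(z - 2)^1] = 1/2;  [(z - 2)^2] = -1/8;  [(z - 2)^3] = 1/24;  [(z - 2)^4] = -1/64;  [(z - 2)^5] = 1/160;  [(z - 2)^6] = -1/384.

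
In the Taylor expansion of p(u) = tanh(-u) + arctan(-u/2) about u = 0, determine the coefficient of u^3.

Add the two expansions coefficient-wise.
p(0) = 0
p′(0) = -3/2
p′′(0) = 0
p′′′(0) = 9/4

3/8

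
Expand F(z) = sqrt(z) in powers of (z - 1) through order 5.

7*(z - 1)^5/256 - 5*(z - 1)^4/128 + (z - 1)^3/16 - (z - 1)^2/8 + (z - 1)/2 + 1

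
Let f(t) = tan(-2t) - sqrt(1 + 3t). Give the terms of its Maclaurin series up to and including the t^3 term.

-209*t^3/48 + 9*t^2/8 - 7*t/2 - 1

Combine the two series term by term.
f(0) = -1
f′(0) = -7/2
f′′(0) = 9/4
f′′′(0) = -209/8
Then c_k = f^(k)(0)/k! gives each Taylor coefficient.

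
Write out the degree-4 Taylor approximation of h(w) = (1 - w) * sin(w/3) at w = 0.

Shift and add copies of the series according to the polynomial's terms.
h(0) = 0
h′(0) = 1/3
h′′(0) = -2/3
h′′′(0) = -1/27
h^(4)(0) = 4/27

w^4/162 - w^3/162 - w^2/3 + w/3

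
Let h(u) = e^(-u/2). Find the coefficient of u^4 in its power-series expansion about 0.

h(0) = 1
h′(0) = -1/2
h′′(0) = 1/4
h′′′(0) = -1/8
h^(4)(0) = 1/16

1/384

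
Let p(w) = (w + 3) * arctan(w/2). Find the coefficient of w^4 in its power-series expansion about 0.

Distribute the polynomial across the series and collect like powers.
[w^0] = 0;  [w^1] = 3/2;  [w^2] = 1/2;  [w^3] = -1/8;  [w^4] = -1/24.

-1/24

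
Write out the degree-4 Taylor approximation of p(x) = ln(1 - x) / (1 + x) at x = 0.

7*x^4/12 - 5*x^3/6 + x^2/2 - x

Multiply the two series term by term and collect like powers.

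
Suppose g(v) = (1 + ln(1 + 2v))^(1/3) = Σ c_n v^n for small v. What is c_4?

Compose series: expand the inner function first, then feed it into the outer expansion.
[v^0] = 1;  [v^1] = 2/3;  [v^2] = -10/9;  [v^3] = 184/81;  [v^4] = -1240/243.
So c_4 = g^(4)(0)/4! = -1240/243.

-1240/243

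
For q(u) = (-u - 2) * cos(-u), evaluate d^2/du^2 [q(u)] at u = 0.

2

Distribute the polynomial across the series and collect like powers.
The coefficient of u^2 in the expansion is 1, so q′′(0) = 2! * (1) = 2.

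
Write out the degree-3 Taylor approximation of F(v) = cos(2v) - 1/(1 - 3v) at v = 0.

Expand each term separately and add.
[v^0] = 0;  [v^1] = -3;  [v^2] = -11;  [v^3] = -27.

-27*v^3 - 11*v^2 - 3*v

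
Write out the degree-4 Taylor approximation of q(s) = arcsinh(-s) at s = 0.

s^3/6 - s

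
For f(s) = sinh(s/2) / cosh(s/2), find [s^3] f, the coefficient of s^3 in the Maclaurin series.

Divide the numerator series by the denominator series (power-series long division).
[s^0] = 0;  [s^1] = 1/2;  [s^2] = 0;  [s^3] = -1/24.

-1/24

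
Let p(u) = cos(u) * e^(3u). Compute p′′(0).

Expand each factor separately, then convolve coefficients.
The coefficient of u^2 in the expansion is 4, so p′′(0) = 2! * (4) = 8.

8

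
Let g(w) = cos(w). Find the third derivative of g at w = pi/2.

1

The coefficient of (w - pi/2)^3 in the expansion is 1/6, so g′′′(pi/2) = 3! * (1/6) = 1.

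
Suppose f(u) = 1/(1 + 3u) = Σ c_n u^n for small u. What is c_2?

9

[u^0] = 1;  [u^1] = -3;  [u^2] = 9.
So c_2 = f′′(0)/2! = 9.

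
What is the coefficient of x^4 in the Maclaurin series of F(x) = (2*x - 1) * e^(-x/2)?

-17/384

Shift and add copies of the series according to the polynomial's terms.
So c_4 = F^(4)(0)/4! = -17/384.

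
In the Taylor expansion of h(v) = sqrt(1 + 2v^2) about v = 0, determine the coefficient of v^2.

1

Compute the successive derivatives at the expansion point and divide by k!.
[v^0] = 1;  [v^1] = 0;  [v^2] = 1.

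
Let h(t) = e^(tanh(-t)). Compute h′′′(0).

Plug the Maclaurin series of the inner function into that of the outer and collect terms.
From the series, [t^3] h = 1/6; multiply by 3! = 6 to get 1.

1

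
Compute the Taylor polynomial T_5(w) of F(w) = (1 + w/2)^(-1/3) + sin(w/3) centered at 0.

-451*w^5/116640 + 35*w^4/3888 - w^3/36 + w^2/18 + w/6 + 1

Combine the two series term by term.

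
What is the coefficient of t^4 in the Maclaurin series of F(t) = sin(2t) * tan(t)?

-2/3

Write out both Maclaurin series and multiply, keeping only the needed powers.
F(0) = 0
F′(0) = 0
F′′(0) = 4
F′′′(0) = 0
F^(4)(0) = -16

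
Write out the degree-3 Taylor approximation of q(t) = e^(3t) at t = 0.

9*t^3/2 + 9*t^2/2 + 3*t + 1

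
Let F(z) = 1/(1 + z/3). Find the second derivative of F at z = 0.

2/9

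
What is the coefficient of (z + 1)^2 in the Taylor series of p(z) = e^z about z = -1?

c_2 = p′′(-1)/2! = e^(-1)/2.

e^(-1)/2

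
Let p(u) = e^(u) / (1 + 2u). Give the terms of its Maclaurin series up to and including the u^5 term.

Expand each factor separately, then convolve coefficients.

-2329*u^5/120 + 233*u^4/24 - 29*u^3/6 + 5*u^2/2 - u + 1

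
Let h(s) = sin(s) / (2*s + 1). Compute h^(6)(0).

Use 1/(1 - r) = Σ r^k on the denominator, then take the Cauchy product.
The coefficient of s^6 in the expansion is -1841/60, so h^(6)(0) = 6! * (-1841/60) = -22092.

-22092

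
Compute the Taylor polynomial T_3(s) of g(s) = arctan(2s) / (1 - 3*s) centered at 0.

46*s^3/3 + 6*s^2 + 2*s

Expand 1/(denominator) as a geometric series and multiply by the numerator's series.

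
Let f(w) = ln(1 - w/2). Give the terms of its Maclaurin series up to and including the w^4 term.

f(0) = 0
f′(0) = -1/2
f′′(0) = -1/4
f′′′(0) = -1/4
f^(4)(0) = -3/8

-w^4/64 - w^3/24 - w^2/8 - w/2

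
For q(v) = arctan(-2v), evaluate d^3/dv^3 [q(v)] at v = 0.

16

The coefficient of v^3 in the expansion is 8/3, so q′′′(0) = 3! * (8/3) = 16.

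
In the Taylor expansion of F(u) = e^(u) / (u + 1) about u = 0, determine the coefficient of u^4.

Multiply the numerator's expansion by the denominator's geometric series.
[u^0] = 1;  [u^1] = 0;  [u^2] = 1/2;  [u^3] = -1/3;  [u^4] = 3/8.
So c_4 = F^(4)(0)/4! = 3/8.

3/8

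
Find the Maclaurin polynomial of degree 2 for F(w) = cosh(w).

w^2/2 + 1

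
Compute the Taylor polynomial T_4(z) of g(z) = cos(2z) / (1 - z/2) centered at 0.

Write out both Maclaurin series and multiply, keeping only the needed powers.
g(0) = 1
g′(0) = 1/2
g′′(0) = -7/2
g′′′(0) = -21/4
g^(4)(0) = 11/2
The Taylor polynomial is Σ g^(k)(0)/k! · z^k.

11*z^4/48 - 7*z^3/8 - 7*z^2/4 + z/2 + 1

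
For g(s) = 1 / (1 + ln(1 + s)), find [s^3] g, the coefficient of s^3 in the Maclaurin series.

-7/3

Use the geometric series for the reciprocal, then substitute.
So c_3 = g′′′(0)/3! = -7/3.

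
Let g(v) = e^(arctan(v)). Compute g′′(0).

1

Plug the Maclaurin series of the inner function into that of the outer and collect terms.
From the series, [v^2] g = 1/2; multiply by 2! = 2 to get 1.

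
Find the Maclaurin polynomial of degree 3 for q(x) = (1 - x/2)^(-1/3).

7*x^3/324 + x^2/18 + x/6 + 1

q(0) = 1
q′(0) = 1/6
q′′(0) = 1/9
q′′′(0) = 7/54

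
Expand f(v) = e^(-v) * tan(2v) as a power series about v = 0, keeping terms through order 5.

341*v^5/60 - 3*v^4 + 11*v^3/3 - 2*v^2 + 2*v

Expand each factor separately, then convolve coefficients.
[v^0] = 0;  [v^1] = 2;  [v^2] = -2;  [v^3] = 11/3;  [v^4] = -3;  [v^5] = 341/60.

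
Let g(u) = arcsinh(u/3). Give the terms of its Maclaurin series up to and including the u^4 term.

-u^3/162 + u/3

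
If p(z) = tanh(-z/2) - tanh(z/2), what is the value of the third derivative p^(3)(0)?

Add the two expansions coefficient-wise.
The coefficient of z^3 in the expansion is 1/12, so p′′′(0) = 3! * (1/12) = 1/2.

1/2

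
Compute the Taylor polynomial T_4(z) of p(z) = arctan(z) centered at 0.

-z^3/3 + z

Use the known series and substitute for the argument.
p(0) = 0
p′(0) = 1
p′′(0) = 0
p′′′(0) = -2
p^(4)(0) = 0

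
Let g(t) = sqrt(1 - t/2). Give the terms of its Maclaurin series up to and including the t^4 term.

-5*t^4/2048 - t^3/128 - t^2/32 - t/4 + 1

Differentiate repeatedly and evaluate at the center.
g(0) = 1
g′(0) = -1/4
g′′(0) = -1/16
g′′′(0) = -3/64
g^(4)(0) = -15/256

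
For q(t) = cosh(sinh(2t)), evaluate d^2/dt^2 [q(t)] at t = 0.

4

Let u equal the inner series; expand the outer function in u and truncate.
The coefficient of t^2 in the expansion is 2, so q′′(0) = 2! * (2) = 4.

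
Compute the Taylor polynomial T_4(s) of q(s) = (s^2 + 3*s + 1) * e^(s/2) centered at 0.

73*s^4/384 + 43*s^3/48 + 21*s^2/8 + 7*s/2 + 1

Distribute the polynomial across the series and collect like powers.
[s^0] = 1;  [s^1] = 7/2;  [s^2] = 21/8;  [s^3] = 43/48;  [s^4] = 73/384.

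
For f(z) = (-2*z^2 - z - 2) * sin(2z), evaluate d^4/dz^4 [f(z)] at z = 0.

32

Multiply each power in the prefactor through the base expansion.
From the series, [z^4] f = 4/3; multiply by 4! = 24 to get 32.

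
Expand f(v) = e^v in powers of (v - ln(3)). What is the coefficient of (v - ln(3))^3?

1/2

Apply the Taylor formula c_k = f^(k)(a)/k!.
f(ln(3)) = 3
f′(ln(3)) = 3
f′′(ln(3)) = 3
f′′′(ln(3)) = 3
So c_3 = f′′′(ln(3))/3! = 1/2.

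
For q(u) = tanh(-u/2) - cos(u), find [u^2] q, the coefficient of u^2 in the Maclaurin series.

1/2

Add the two expansions coefficient-wise.
[u^0] = -1;  [u^1] = -1/2;  [u^2] = 1/2.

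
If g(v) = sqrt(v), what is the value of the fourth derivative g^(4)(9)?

-5/11664

The coefficient of (v - 9)^4 in the expansion is -5/279936, so g^(4)(9) = 4! * (-5/279936) = -5/11664.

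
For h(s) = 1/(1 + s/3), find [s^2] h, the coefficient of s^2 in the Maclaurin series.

1/9

h(0) = 1
h′(0) = -1/3
h′′(0) = 2/9
Then c_k = h^(k)(0)/k! gives each Taylor coefficient.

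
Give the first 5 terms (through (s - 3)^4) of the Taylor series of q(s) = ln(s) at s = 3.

-(s - 3)^4/324 + (s - 3)^3/81 - (s - 3)^2/18 + (s - 3)/3 + ln(3)

q(3) = ln(3)
q′(3) = 1/3
q′′(3) = -1/9
q′′′(3) = 2/27
q^(4)(3) = -2/27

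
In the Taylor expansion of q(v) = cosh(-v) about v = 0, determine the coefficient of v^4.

1/24

Differentiate repeatedly and evaluate at the center.
q(0) = 1
q′(0) = 0
q′′(0) = 1
q′′′(0) = 0
q^(4)(0) = 1
So c_4 = q^(4)(0)/4! = 1/24.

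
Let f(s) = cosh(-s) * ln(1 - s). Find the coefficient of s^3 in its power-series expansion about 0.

-5/6

Take the Cauchy product of the two expansions.
f(0) = 0
f′(0) = -1
f′′(0) = -1
f′′′(0) = -5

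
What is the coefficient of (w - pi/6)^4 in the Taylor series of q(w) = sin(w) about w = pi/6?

1/48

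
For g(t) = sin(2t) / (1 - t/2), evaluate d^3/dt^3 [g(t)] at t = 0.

-5

Write out both Maclaurin series and multiply, keeping only the needed powers.
The coefficient of t^3 in the expansion is -5/6, so g′′′(0) = 3! * (-5/6) = -5.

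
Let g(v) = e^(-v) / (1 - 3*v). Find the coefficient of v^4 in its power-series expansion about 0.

1393/24

Multiply the numerator's expansion by the denominator's geometric series.
So c_4 = g^(4)(0)/4! = 1393/24.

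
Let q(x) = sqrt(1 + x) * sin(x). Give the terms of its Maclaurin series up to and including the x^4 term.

-x^4/48 - 7*x^3/24 + x^2/2 + x

Multiply the two series term by term and collect like powers.
[x^0] = 0;  [x^1] = 1;  [x^2] = 1/2;  [x^3] = -7/24;  [x^4] = -1/48.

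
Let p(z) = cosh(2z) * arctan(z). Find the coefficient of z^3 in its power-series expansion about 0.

Take the Cauchy product of the two expansions.
So c_3 = p′′′(0)/3! = 5/3.

5/3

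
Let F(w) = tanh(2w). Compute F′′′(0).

-16

From the series, [w^3] F = -8/3; multiply by 3! = 6 to get -16.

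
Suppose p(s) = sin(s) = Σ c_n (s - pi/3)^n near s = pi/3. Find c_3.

p(pi/3) = sqrt(3)/2
p′(pi/3) = 1/2
p′′(pi/3) = -sqrt(3)/2
p′′′(pi/3) = -1/2
Then c_k = p^(k)(pi/3)/k! gives each Taylor coefficient.

-1/12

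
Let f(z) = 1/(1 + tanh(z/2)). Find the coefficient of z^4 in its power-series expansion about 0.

Substitute the inner expansion into the outer series and collect powers.
f(0) = 1
f′(0) = -1/2
f′′(0) = 1/2
f′′′(0) = -1/2
f^(4)(0) = 1/2
So c_4 = f^(4)(0)/4! = 1/48.

1/48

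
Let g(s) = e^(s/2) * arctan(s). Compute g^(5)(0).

Multiply the two series term by term and collect like powers.
The coefficient of s^5 in the expansion is 103/640, so g^(5)(0) = 5! * (103/640) = 309/16.

309/16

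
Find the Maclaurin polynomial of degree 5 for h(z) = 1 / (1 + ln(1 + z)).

Use the geometric series for the reciprocal, then substitute.

-347*z^5/60 + 11*z^4/3 - 7*z^3/3 + 3*z^2/2 - z + 1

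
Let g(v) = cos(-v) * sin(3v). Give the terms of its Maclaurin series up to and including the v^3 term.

-6*v^3 + 3*v

Multiply the two series term by term and collect like powers.
g(0) = 0
g′(0) = 3
g′′(0) = 0
g′′′(0) = -36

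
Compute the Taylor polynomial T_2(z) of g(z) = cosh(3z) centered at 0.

9*z^2/2 + 1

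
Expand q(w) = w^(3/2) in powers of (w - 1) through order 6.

[(w - 1)^0] = 1;  [(w - 1)^1] = 3/2;  [(w - 1)^2] = 3/8;  [(w - 1)^3] = -1/16;  [(w - 1)^4] = 3/128;  [(w - 1)^5] = -3/256;  [(w - 1)^6] = 7/1024.

7*(w - 1)^6/1024 - 3*(w - 1)^5/256 + 3*(w - 1)^4/128 - (w - 1)^3/16 + 3*(w - 1)^2/8 + 3*(w - 1)/2 + 1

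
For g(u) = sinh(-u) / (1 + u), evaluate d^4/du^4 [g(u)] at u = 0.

Multiply the two series term by term and collect like powers.
The coefficient of u^4 in the expansion is 7/6, so g^(4)(0) = 4! * (7/6) = 28.

28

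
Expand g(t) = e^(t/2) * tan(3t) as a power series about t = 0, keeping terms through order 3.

Expand each factor separately, then convolve coefficients.
[t^0] = 0;  [t^1] = 3;  [t^2] = 3/2;  [t^3] = 75/8.

75*t^3/8 + 3*t^2/2 + 3*t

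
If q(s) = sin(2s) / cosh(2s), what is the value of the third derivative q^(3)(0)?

Invert the denominator's series and multiply.
From the series, [s^3] q = -16/3; multiply by 3! = 6 to get -32.

-32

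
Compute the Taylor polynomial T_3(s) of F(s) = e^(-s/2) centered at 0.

-s^3/48 + s^2/8 - s/2 + 1

Differentiate repeatedly and evaluate at the center.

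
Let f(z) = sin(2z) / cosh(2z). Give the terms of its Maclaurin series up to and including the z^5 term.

Divide the numerator series by the denominator series (power-series long division).
[z^0] = 0;  [z^1] = 2;  [z^2] = 0;  [z^3] = -16/3;  [z^4] = 0;  [z^5] = 48/5.

48*z^5/5 - 16*z^3/3 + 2*z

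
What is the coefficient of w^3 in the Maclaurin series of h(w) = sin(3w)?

h(0) = 0
h′(0) = 3
h′′(0) = 0
h′′′(0) = -27
So c_3 = h′′′(0)/3! = -9/2.

-9/2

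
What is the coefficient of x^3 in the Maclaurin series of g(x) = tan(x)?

Use the known series and substitute for the argument.
[x^0] = 0;  [x^1] = 1;  [x^2] = 0;  [x^3] = 1/3.

1/3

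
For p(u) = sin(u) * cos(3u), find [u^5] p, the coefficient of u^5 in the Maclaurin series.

62/15

Take the Cauchy product of the two expansions.
p(0) = 0
p′(0) = 1
p′′(0) = 0
p′′′(0) = -28
p^(4)(0) = 0
p^(5)(0) = 496
So c_5 = p^(5)(0)/5! = 62/15.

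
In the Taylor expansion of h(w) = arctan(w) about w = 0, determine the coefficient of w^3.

Compute the successive derivatives at the expansion point and divide by k!.
h(0) = 0
h′(0) = 1
h′′(0) = 0
h′′′(0) = -2
So c_3 = h′′′(0)/3! = -1/3.

-1/3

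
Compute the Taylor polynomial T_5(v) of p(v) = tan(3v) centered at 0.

162*v^5/5 + 9*v^3 + 3*v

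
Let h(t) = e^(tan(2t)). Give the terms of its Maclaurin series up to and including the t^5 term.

148*t^5/15 + 6*t^4 + 4*t^3 + 2*t^2 + 2*t + 1

Let u equal the inner series; expand the outer function in u and truncate.
h(0) = 1
h′(0) = 2
h′′(0) = 4
h′′′(0) = 24
h^(4)(0) = 144
h^(5)(0) = 1184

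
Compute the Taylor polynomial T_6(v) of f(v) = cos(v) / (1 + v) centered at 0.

Expand each factor separately, then convolve coefficients.
[v^0] = 1;  [v^1] = -1;  [v^2] = 1/2;  [v^3] = -1/2;  [v^4] = 13/24;  [v^5] = -13/24;  [v^6] = 389/720.

389*v^6/720 - 13*v^5/24 + 13*v^4/24 - v^3/2 + v^2/2 - v + 1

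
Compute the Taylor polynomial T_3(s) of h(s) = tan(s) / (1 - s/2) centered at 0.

7*s^3/12 + s^2/2 + s

Take the Cauchy product of the two expansions.
h(0) = 0
h′(0) = 1
h′′(0) = 1
h′′′(0) = 7/2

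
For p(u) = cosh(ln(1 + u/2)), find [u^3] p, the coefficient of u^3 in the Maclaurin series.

-1/16

Compose series: expand the inner function first, then feed it into the outer expansion.
p(0) = 1
p′(0) = 0
p′′(0) = 1/4
p′′′(0) = -3/8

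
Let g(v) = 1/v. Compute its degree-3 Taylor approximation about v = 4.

g(4) = 1/4
g′(4) = -1/16
g′′(4) = 1/32
g′′′(4) = -3/128
The Taylor polynomial is Σ g^(k)(4)/k! · (v - 4)^k.

-(v - 4)^3/256 + (v - 4)^2/64 - (v - 4)/16 + 1/4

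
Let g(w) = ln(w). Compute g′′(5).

The coefficient of (w - 5)^2 in the expansion is -1/50, so g′′(5) = 2! * (-1/50) = -1/25.

-1/25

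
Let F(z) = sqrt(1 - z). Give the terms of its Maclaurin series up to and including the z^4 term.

-5*z^4/128 - z^3/16 - z^2/8 - z/2 + 1

[z^0] = 1;  [z^1] = -1/2;  [z^2] = -1/8;  [z^3] = -1/16;  [z^4] = -5/128.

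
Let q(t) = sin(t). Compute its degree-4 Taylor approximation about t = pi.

Use the known series and substitute for the argument.
[(t - pi)^0] = 0;  [(t - pi)^1] = -1;  [(t - pi)^2] = 0;  [(t - pi)^3] = 1/6;  [(t - pi)^4] = 0.

(t - pi)^3/6 - (t - pi)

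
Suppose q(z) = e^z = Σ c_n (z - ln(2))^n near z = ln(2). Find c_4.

1/12

Apply the Taylor formula c_k = f^(k)(a)/k!.
q(ln(2)) = 2
q′(ln(2)) = 2
q′′(ln(2)) = 2
q′′′(ln(2)) = 2
q^(4)(ln(2)) = 2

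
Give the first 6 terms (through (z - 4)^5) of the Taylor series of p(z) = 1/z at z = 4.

Apply the Taylor formula c_k = f^(k)(a)/k!.
p(4) = 1/4
p′(4) = -1/16
p′′(4) = 1/32
p′′′(4) = -3/128
p^(4)(4) = 3/128
p^(5)(4) = -15/512

-(z - 4)^5/4096 + (z - 4)^4/1024 - (z - 4)^3/256 + (z - 4)^2/64 - (z - 4)/16 + 1/4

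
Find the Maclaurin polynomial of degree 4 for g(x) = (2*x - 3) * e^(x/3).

7*x^4/648 + 5*x^3/54 + x^2/2 + x - 3

Multiply each power in the prefactor through the base expansion.
[x^0] = -3;  [x^1] = 1;  [x^2] = 1/2;  [x^3] = 5/54;  [x^4] = 7/648.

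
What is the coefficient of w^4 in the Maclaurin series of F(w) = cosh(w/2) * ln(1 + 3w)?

-333/16

Multiply the two series term by term and collect like powers.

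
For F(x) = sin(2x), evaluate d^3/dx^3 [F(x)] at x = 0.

The coefficient of x^3 in the expansion is -4/3, so F′′′(0) = 3! * (-4/3) = -8.

-8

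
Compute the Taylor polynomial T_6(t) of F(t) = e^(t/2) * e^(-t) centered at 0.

t^6/46080 - t^5/3840 + t^4/384 - t^3/48 + t^2/8 - t/2 + 1

Take the Cauchy product of the two expansions.
[t^0] = 1;  [t^1] = -1/2;  [t^2] = 1/8;  [t^3] = -1/48;  [t^4] = 1/384;  [t^5] = -1/3840;  [t^6] = 1/46080.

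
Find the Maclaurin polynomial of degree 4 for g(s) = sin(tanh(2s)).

-4*s^3 + 2*s

Let u equal the inner series; expand the outer function in u and truncate.
g(0) = 0
g′(0) = 2
g′′(0) = 0
g′′′(0) = -24
g^(4)(0) = 0
The Taylor polynomial is Σ g^(k)(0)/k! · s^k.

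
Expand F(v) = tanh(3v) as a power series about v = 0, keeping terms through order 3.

-9*v^3 + 3*v

F(0) = 0
F′(0) = 3
F′′(0) = 0
F′′′(0) = -54
Then c_k = F^(k)(0)/k! gives each Taylor coefficient.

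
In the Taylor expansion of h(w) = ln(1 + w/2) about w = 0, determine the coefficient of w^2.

-1/8

h(0) = 0
h′(0) = 1/2
h′′(0) = -1/4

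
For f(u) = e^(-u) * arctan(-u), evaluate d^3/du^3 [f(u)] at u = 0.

Write out both Maclaurin series and multiply, keeping only the needed powers.
From the series, [u^3] f = -1/6; multiply by 3! = 6 to get -1.

-1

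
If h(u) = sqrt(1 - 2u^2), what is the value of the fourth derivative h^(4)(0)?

-12

Use the known series and substitute for the argument.
From the series, [u^4] h = -1/2; multiply by 4! = 24 to get -12.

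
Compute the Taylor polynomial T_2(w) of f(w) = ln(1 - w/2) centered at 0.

-w^2/8 - w/2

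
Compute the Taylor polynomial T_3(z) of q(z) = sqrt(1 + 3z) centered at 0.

Use the known series and substitute for the argument.

27*z^3/16 - 9*z^2/8 + 3*z/2 + 1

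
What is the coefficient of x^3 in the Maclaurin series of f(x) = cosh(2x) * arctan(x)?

Take the Cauchy product of the two expansions.
f(0) = 0
f′(0) = 1
f′′(0) = 0
f′′′(0) = 10

5/3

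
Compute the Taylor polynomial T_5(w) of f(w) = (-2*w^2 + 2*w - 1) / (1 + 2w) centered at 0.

Multiply each power in the prefactor through the base expansion.
f(0) = -1
f′(0) = 4
f′′(0) = -20
f′′′(0) = 120
f^(4)(0) = -960
f^(5)(0) = 9600

80*w^5 - 40*w^4 + 20*w^3 - 10*w^2 + 4*w - 1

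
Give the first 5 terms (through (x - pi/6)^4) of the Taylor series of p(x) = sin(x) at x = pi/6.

(x - pi/6)^4/48 - sqrt(3)*(x - pi/6)^3/12 - (x - pi/6)^2/4 + sqrt(3)*(x - pi/6)/2 + 1/2

Use the known series and substitute for the argument.
[(x - pi/6)^0] = 1/2;  [(x - pi/6)^1] = sqrt(3)/2;  [(x - pi/6)^2] = -1/4;  [(x - pi/6)^3] = -sqrt(3)/12;  [(x - pi/6)^4] = 1/48.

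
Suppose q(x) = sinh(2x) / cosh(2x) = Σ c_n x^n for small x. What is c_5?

64/15

Invert the denominator's series and multiply.
q(0) = 0
q′(0) = 2
q′′(0) = 0
q′′′(0) = -16
q^(4)(0) = 0
q^(5)(0) = 512
So c_5 = q^(5)(0)/5! = 64/15.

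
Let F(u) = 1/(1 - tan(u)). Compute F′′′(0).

Plug the Maclaurin series of the inner function into that of the outer and collect terms.
The coefficient of u^3 in the expansion is 4/3, so F′′′(0) = 3! * (4/3) = 8.

8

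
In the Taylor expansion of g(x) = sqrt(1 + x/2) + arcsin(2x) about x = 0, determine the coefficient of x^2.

Expand each term separately and add.
g(0) = 1
g′(0) = 9/4
g′′(0) = -1/16
Then c_k = g^(k)(0)/k! gives each Taylor coefficient.

-1/32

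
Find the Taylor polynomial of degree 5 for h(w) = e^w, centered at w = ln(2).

h(ln(2)) = 2
h′(ln(2)) = 2
h′′(ln(2)) = 2
h′′′(ln(2)) = 2
h^(4)(ln(2)) = 2
h^(5)(ln(2)) = 2

(w - ln(2))^5/60 + (w - ln(2))^4/12 + (w - ln(2))^3/3 + (w - ln(2))^2 + 2*(w - ln(2)) + 2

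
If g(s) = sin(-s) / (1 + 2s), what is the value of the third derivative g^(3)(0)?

Take the Cauchy product of the two expansions.
The coefficient of s^3 in the expansion is -23/6, so g′′′(0) = 3! * (-23/6) = -23.

-23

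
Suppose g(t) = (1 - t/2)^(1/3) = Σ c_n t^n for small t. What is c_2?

-1/36

Differentiate repeatedly and evaluate at the center.
g(0) = 1
g′(0) = -1/6
g′′(0) = -1/18
So c_2 = g′′(0)/2! = -1/36.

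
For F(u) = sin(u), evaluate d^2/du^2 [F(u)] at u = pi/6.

The coefficient of (u - pi/6)^2 in the expansion is -1/4, so F′′(pi/6) = 2! * (-1/4) = -1/2.

-1/2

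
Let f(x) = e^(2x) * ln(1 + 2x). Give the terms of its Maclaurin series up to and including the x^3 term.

8*x^3/3 + 2*x^2 + 2*x

Write out both Maclaurin series and multiply, keeping only the needed powers.
[x^0] = 0;  [x^1] = 2;  [x^2] = 2;  [x^3] = 8/3.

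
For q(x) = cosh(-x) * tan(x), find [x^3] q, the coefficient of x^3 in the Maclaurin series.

5/6

Multiply the two series term by term and collect like powers.
q(0) = 0
q′(0) = 1
q′′(0) = 0
q′′′(0) = 5
So c_3 = q′′′(0)/3! = 5/6.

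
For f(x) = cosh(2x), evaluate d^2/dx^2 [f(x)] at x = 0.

The coefficient of x^2 in the expansion is 2, so f′′(0) = 2! * (2) = 4.

4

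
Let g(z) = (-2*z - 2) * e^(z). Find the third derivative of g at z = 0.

-8

Multiply each power in the prefactor through the base expansion.
The coefficient of z^3 in the expansion is -4/3, so g′′′(0) = 3! * (-4/3) = -8.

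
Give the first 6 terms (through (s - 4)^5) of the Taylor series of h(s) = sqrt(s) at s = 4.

h(4) = 2
h′(4) = 1/4
h′′(4) = -1/32
h′′′(4) = 3/256
h^(4)(4) = -15/2048
h^(5)(4) = 105/16384

7*(s - 4)^5/131072 - 5*(s - 4)^4/16384 + (s - 4)^3/512 - (s - 4)^2/64 + (s - 4)/4 + 2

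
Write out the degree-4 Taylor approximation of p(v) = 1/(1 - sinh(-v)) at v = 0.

4*v^4/3 - 7*v^3/6 + v^2 - v + 1

Let u equal the inner series; expand the outer function in u and truncate.
p(0) = 1
p′(0) = -1
p′′(0) = 2
p′′′(0) = -7
p^(4)(0) = 32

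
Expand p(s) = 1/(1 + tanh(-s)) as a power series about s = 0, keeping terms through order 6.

2*s^6/45 + 2*s^5/15 + s^4/3 + 2*s^3/3 + s^2 + s + 1

Let u equal the inner series; expand the outer function in u and truncate.
[s^0] = 1;  [s^1] = 1;  [s^2] = 1;  [s^3] = 2/3;  [s^4] = 1/3;  [s^5] = 2/15;  [s^6] = 2/45.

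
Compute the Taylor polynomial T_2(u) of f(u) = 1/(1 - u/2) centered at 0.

Apply the Taylor formula c_k = f^(k)(a)/k!.
f(0) = 1
f′(0) = 1/2
f′′(0) = 1/2
The Taylor polynomial is Σ f^(k)(0)/k! · u^k.

u^2/4 + u/2 + 1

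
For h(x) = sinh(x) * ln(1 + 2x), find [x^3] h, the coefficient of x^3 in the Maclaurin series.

-2

Take the Cauchy product of the two expansions.
[x^0] = 0;  [x^1] = 0;  [x^2] = 2;  [x^3] = -2.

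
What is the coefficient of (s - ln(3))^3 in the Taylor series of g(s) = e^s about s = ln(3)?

1/2

Apply the Taylor formula c_k = f^(k)(a)/k!.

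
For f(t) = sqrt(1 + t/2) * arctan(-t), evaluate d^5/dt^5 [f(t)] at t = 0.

Take the Cauchy product of the two expansions.
The coefficient of t^5 in the expansion is -6389/30720, so f^(5)(0) = 5! * (-6389/30720) = -6389/256.

-6389/256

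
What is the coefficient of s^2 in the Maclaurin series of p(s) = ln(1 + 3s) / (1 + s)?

Multiply the two series term by term and collect like powers.

-15/2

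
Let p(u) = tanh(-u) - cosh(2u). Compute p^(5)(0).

-16

Add the two expansions coefficient-wise.
The coefficient of u^5 in the expansion is -2/15, so p^(5)(0) = 5! * (-2/15) = -16.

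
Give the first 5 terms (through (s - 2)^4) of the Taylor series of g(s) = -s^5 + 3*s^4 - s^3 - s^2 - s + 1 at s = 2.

-7*(s - 2)^4 - 17*(s - 2)^3 - 15*(s - 2)^2 - (s - 2) + 3

g(2) = 3
g′(2) = -1
g′′(2) = -30
g′′′(2) = -102
g^(4)(2) = -168
Dividing each by k! gives the coefficients c_0, ..., c_4.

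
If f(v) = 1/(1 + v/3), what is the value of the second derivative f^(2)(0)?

From the series, [v^2] f = 1/9; multiply by 2! = 2 to get 2/9.

2/9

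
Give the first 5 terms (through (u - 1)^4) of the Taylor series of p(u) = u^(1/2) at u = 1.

p(1) = 1
p′(1) = 1/2
p′′(1) = -1/4
p′′′(1) = 3/8
p^(4)(1) = -15/16
Then c_k = p^(k)(1)/k! gives each Taylor coefficient.

-5*(u - 1)^4/128 + (u - 1)^3/16 - (u - 1)^2/8 + (u - 1)/2 + 1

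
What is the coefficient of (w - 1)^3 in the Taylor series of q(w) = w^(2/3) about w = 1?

Compute the successive derivatives at the expansion point and divide by k!.
q(1) = 1
q′(1) = 2/3
q′′(1) = -2/9
q′′′(1) = 8/27
So c_3 = q′′′(1)/3! = 4/81.

4/81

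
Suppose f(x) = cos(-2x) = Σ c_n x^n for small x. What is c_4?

2/3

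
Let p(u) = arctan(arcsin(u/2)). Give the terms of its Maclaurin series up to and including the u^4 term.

-u^3/48 + u/2

Plug the Maclaurin series of the inner function into that of the outer and collect terms.
p(0) = 0
p′(0) = 1/2
p′′(0) = 0
p′′′(0) = -1/8
p^(4)(0) = 0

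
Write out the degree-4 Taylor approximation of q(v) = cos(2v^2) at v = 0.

Compute the successive derivatives at the expansion point and divide by k!.

1 - 2*v^4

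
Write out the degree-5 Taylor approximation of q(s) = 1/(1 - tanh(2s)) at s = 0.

Plug the Maclaurin series of the inner function into that of the outer and collect terms.
q(0) = 1
q′(0) = 2
q′′(0) = 8
q′′′(0) = 32
q^(4)(0) = 128
q^(5)(0) = 512
Dividing each by k! gives the coefficients c_0, ..., c_5.

64*s^5/15 + 16*s^4/3 + 16*s^3/3 + 4*s^2 + 2*s + 1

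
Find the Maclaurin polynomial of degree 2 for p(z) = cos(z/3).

1 - z^2/18

Use the known series and substitute for the argument.
p(0) = 1
p′(0) = 0
p′′(0) = -1/9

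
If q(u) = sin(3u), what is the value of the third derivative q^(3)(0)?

-27

The coefficient of u^3 in the expansion is -9/2, so q′′′(0) = 3! * (-9/2) = -27.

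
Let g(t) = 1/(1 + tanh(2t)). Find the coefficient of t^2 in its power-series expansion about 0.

Plug the Maclaurin series of the inner function into that of the outer and collect terms.
[t^0] = 1;  [t^1] = -2;  [t^2] = 4.

4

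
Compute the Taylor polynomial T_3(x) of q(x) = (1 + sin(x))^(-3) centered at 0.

-19*x^3/2 + 6*x^2 - 3*x + 1

Substitute the inner expansion into the outer series and collect powers.
[x^0] = 1;  [x^1] = -3;  [x^2] = 6;  [x^3] = -19/2.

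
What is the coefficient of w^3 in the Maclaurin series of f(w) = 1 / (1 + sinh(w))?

Write 1/(1+u) = 1 - u + u^2 - u^3 + ... and substitute the series for u.
So c_3 = f′′′(0)/3! = -7/6.

-7/6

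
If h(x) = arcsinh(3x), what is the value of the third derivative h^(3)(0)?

-27

Apply the Taylor formula c_k = f^(k)(a)/k!.
The coefficient of x^3 in the expansion is -9/2, so h′′′(0) = 3! * (-9/2) = -27.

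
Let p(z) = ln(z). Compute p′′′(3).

From the series, [(z - 3)^3] p = 1/81; multiply by 3! = 6 to get 2/27.

2/27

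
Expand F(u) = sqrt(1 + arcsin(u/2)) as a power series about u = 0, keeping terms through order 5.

123*u^5/40960 - 31*u^4/6144 + 7*u^3/384 - u^2/32 + u/4 + 1

Let u equal the inner series; expand the outer function in u and truncate.
F(0) = 1
F′(0) = 1/4
F′′(0) = -1/16
F′′′(0) = 7/64
F^(4)(0) = -31/256
F^(5)(0) = 369/1024
Then c_k = F^(k)(0)/k! gives each Taylor coefficient.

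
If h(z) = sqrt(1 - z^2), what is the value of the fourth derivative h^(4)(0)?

-3

From the series, [z^4] h = -1/8; multiply by 4! = 24 to get -3.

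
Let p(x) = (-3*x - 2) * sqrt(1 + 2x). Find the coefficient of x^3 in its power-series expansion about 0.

1/2

Distribute the polynomial across the series and collect like powers.
[x^0] = -2;  [x^1] = -5;  [x^2] = -2;  [x^3] = 1/2.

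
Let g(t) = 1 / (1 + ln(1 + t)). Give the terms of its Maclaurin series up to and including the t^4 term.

11*t^4/3 - 7*t^3/3 + 3*t^2/2 - t + 1

Write 1/(1+u) = 1 - u + u^2 - u^3 + ... and substitute the series for u.
[t^0] = 1;  [t^1] = -1;  [t^2] = 3/2;  [t^3] = -7/3;  [t^4] = 11/3.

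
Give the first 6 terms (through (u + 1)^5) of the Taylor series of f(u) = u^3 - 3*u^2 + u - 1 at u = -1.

(u + 1)^3 - 6*(u + 1)^2 + 10*(u + 1) - 6

Compute the successive derivatives at the expansion point and divide by k!.
f(-1) = -6
f′(-1) = 10
f′′(-1) = -12
f′′′(-1) = 6
f^(4)(-1) = 0
f^(5)(-1) = 0
The Taylor polynomial is Σ f^(k)(-1)/k! · (u + 1)^k.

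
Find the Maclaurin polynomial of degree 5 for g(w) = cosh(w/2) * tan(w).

Multiply the two series term by term and collect like powers.
g(0) = 0
g′(0) = 1
g′′(0) = 0
g′′′(0) = 11/4
g^(4)(0) = 0
g^(5)(0) = 341/16

341*w^5/1920 + 11*w^3/24 + w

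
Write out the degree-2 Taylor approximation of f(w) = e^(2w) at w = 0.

f(0) = 1
f′(0) = 2
f′′(0) = 4
Then c_k = f^(k)(0)/k! gives each Taylor coefficient.

2*w^2 + 2*w + 1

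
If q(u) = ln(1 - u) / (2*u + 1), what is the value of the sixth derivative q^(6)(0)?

Expand 1/(denominator) as a geometric series and multiply by the numerator's series.
From the series, [u^6] q = 259/10; multiply by 6! = 720 to get 18648.

18648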